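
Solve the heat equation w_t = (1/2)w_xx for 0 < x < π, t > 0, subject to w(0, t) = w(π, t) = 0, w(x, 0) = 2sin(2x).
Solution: Separating variables: w = Σ c_n exp(-n²t/2) sin(nx). From w(x,0) = 2sin(2x): c_2=2.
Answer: w(x, t) = 2exp(-2t)sin(2x)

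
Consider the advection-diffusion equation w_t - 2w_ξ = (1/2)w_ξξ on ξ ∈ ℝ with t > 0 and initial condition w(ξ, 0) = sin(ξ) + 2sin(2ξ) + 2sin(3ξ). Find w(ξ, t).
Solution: Change to a moving frame: let η = ξ + 2t, σ = t and write w(ξ,t) = u(η,σ).
By the chain rule w_t = u_σ + 2u_η, w_ξ = u_η, w_ξξ = u_ηη.
Then w_t - 2w_ξ = u_σ: the advection term cancels and the PDE becomes the heat equation u_σ = (1/2)u_ηη on η ∈ ℝ.
Initial data: u(η,0) = w(η,0) = sin(η) + 2sin(2η) + 2sin(3η).
On η ∈ ℝ each mode satisfies (sin(nη))″ = -n² sin(nη), so exp(-n²σ/2) sin(nη) solves the heat equation; by superposition u(η,σ) = Σ c_n exp(-n²σ/2) sin(nη).
Reading off the coefficients: c_1=1, c_2=2, c_3=2, so u(η,σ) = 2exp(-2σ)sin(2η) + exp(-σ/2)sin(η) + 2exp(-9σ/2)sin(3η).
Substituting back η = ξ + 2t, σ = t: w(ξ,t) = u(ξ + 2t, t).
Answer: w(ξ, t) = 2exp(-2t)sin(4t + 2ξ) + exp(-t/2)sin(2t + ξ) + 2exp(-9t/2)sin(6t + 3ξ)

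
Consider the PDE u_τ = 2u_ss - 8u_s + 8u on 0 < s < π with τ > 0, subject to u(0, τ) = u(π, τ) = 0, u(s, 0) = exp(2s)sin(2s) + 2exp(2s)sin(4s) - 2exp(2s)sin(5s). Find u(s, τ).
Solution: Substitute u = exp(2s)w.
Then u_s = exp(2s)(w_s + 2w), u_ss = exp(2s)(w_ss + 4w_s + 4w), u_τ = exp(2s)w_τ; substituting and dividing by exp(2s), the lower-order terms cancel: w_τ = 2w_ss (standard heat equation).
Data for w: w(s,0) = exp(-2s)u(s,0) = sin(2s) + 2sin(4s) - 2sin(5s). The boundary conditions carry over: w(0,τ) = w(π,τ) = 0.
Separating variables: w = Σ c_n exp(-2n²τ) sin(ns). From w(s,0) = sin(2s) + 2sin(4s) - 2sin(5s): c_2=1, c_4=2, c_5=-2.
So w(s,τ) = exp(-8τ)sin(2s) + 2exp(-32τ)sin(4s) - 2exp(-50τ)sin(5s), and u(s,τ) = exp(2s)w(s,τ).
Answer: u(s, τ) = exp(2s)exp(-8τ)sin(2s) + 2exp(2s)exp(-32τ)sin(4s) - 2exp(2s)exp(-50τ)sin(5s)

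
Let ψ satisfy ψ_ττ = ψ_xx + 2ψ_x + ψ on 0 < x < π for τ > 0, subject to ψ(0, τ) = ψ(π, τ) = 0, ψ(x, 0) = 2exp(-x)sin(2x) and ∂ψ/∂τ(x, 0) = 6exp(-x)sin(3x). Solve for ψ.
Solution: Substitute ψ = exp(-x)u, i.e. u = exp(x)ψ.
By the product rule, ψ_x = exp(-x)(u_x - u), ψ_xx = exp(-x)(u_xx - 2u_x + u), ψ_ττ = exp(-x)u_ττ.
Substituting into the PDE and dividing by exp(-x): u_ττ = (u_xx - 2u_x + u) + 2(u_x - u) + u.
The lower-order terms cancel, leaving the standard wave equation u_ττ = u_xx.
Initial data for u: u(x,0) = exp(x)ψ(x,0) = 2sin(2x); u_τ(x,0) = exp(x)ψ_τ(x,0) = 6sin(3x). The boundary conditions carry over: u(0,τ) = u(π,τ) = 0.
Solve for u:
  Using separation of variables u = X(x)T(τ):
  Eigenfunctions: sin(nx), n = 1, 2, 3, ...
  General solution: u(x, τ) = Σ [A_n cos(n τ) + B_n sin(n τ)] sin(nx)
  From u(x,0) = 2sin(2x): A_2=2. From u_τ(x,0) = 6sin(3x), using u_τ(x,0) = Σ ω_n B_n sin(nx) with ω_n = n: B_3 = 6/3 = 2.
Hence u(x,τ) = 2sin(2x)cos(2τ) + 2sin(3x)sin(3τ).
Transform back: ψ(x,τ) = exp(-x)u(x,τ).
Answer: ψ(x, τ) = 2exp(-x)sin(2x)cos(2τ) + 2exp(-x)sin(3x)sin(3τ)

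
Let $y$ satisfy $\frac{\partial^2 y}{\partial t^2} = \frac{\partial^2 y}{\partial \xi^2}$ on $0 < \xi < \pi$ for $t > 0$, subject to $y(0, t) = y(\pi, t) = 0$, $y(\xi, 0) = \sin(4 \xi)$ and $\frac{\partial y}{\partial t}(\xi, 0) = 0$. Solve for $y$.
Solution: Separating variables: $y = \sum [A_n \cos(\omega_n t) + B_n \sin(\omega_n t)] \sin(n\xi)$, $\omega_n = n$. From ICs: $A_4=1$.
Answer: $y(\xi, t) = \sin(4 \xi) \cos(4 t)$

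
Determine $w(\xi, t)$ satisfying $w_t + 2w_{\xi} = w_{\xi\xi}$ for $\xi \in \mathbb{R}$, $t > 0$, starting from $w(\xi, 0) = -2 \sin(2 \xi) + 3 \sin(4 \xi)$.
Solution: Moving frame: $\eta = \xi - 2t$, $\sigma = t$, $w = u(\eta,\sigma)$, so $w_t = u_{\sigma} - 2u_{\eta}$ and $w_{\xi\xi} = u_{\eta\eta}$.
Hence $w_t + 2w_{\xi} = u_{\sigma}$ and the PDE becomes the heat equation $u_{\sigma} = u_{\eta\eta}$ on $\eta \in \mathbb{R}$.
Initial data: $u(\eta,0) = w(\eta,0) = -2 \sin(2 \eta) + 3 \sin(4 \eta)$. Each mode $\sin(n\eta)$ decays as $e^{-n^2\sigma}$ on $\mathbb{R}$, so $u(\eta,\sigma) = \sum c_n e^{-n^2\sigma} \sin(n\eta)$ with $c_2=-2, c_4=3$: $u(\eta,\sigma) = -2 e^{-4 \sigma} \sin(2 \eta) + 3 e^{-16 \sigma} \sin(4 \eta)$.
Substituting back: $w(\xi,t) = u(\xi - 2t, t)$.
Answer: $w(\xi, t) = -2 e^{-4 t} \sin(2 \xi - 4 t) + 3 e^{-16 t} \sin(4 \xi - 8 t)$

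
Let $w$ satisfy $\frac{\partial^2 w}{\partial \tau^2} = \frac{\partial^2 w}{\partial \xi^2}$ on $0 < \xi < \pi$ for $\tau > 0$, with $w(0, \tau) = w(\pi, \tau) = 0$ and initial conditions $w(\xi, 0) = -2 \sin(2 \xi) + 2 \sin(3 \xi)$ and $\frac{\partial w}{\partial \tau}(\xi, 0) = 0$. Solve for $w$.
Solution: Separating variables: $w = \sum [A_n \cos(\omega_n \tau) + B_n \sin(\omega_n \tau)] \sin(n\xi)$, $\omega_n = n$. From ICs: $A_2=-2, A_3=2$.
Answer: $w(\xi, \tau) = -2 \sin(2 \xi) \cos(2 \tau) + 2 \sin(3 \xi) \cos(3 \tau)$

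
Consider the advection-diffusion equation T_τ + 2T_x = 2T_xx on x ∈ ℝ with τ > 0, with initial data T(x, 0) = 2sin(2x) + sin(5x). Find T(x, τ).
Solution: Change to a moving frame: let η = x - 2τ, σ = τ and write T(x,τ) = u(η,σ).
By the chain rule T_τ = u_σ - 2u_η, T_x = u_η, T_xx = u_ηη.
Then T_τ + 2T_x = u_σ: the advection term cancels and the PDE becomes the heat equation u_σ = 2u_ηη on η ∈ ℝ.
Initial data: u(η,0) = T(η,0) = 2sin(2η) + sin(5η).
On η ∈ ℝ each mode satisfies (sin(nη))″ = -n² sin(nη), so exp(-2n²σ) sin(nη) solves the heat equation; by superposition u(η,σ) = Σ c_n exp(-2n²σ) sin(nη).
Reading off the coefficients: c_2=2, c_5=1, so u(η,σ) = 2exp(-8σ)sin(2η) + exp(-50σ)sin(5η).
Substituting back η = x - 2τ, σ = τ: T(x,τ) = u(x - 2τ, τ).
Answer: T(x, τ) = 2exp(-8τ)sin(2x - 4τ) + exp(-50τ)sin(5x - 10τ)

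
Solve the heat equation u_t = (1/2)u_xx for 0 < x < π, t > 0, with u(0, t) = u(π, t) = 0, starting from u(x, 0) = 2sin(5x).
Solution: Separating variables: u = Σ c_n exp(-n²t/2) sin(nx). From u(x,0) = 2sin(5x): c_5=2.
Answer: u(x, t) = 2exp(-25t/2)sin(5x)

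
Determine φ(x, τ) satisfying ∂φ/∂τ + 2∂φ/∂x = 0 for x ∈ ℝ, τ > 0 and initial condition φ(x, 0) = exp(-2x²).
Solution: By characteristics (dx/dτ = 2), φ(x,τ) = f(x - 2τ) with f = φ(·, 0).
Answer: φ(x, τ) = exp(-2(x - 2τ)²)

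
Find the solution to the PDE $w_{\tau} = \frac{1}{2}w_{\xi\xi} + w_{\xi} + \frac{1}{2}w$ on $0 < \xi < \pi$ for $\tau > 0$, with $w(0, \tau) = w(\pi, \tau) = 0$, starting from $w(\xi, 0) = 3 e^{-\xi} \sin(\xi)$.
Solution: Substitute $w = e^{-\xi}u$, i.e. $u = e^{\xi}w$.
By the product rule, $w_{\xi} = e^{-\xi}(u_{\xi} - u)$, $w_{\xi\xi} = e^{-\xi}(u_{\xi\xi} - 2u_{\xi} + u)$, $w_{\tau} = e^{-\xi}u_{\tau}$.
Substituting into the PDE and dividing by $e^{-\xi}$: $u_{\tau} = \frac{1}{2}(u_{\xi\xi} - 2u_{\xi} + u) + (u_{\xi} - u) + \frac{1}{2}u$.
The lower-order terms cancel, leaving the standard heat equation $u_{\tau} = \frac{1}{2}u_{\xi\xi}$.
Initial data for $u$: $u(\xi,0) = e^{\xi}w(\xi,0) = 3 \sin(\xi)$. The boundary conditions carry over: $u(0,\tau) = u(\pi,\tau) = 0$.
Solve for $u$:
  Using separation of variables $u = X(\xi)T(\tau)$:
  Eigenfunctions: $\sin(n\xi)$, $n = 1, 2, 3, \ldots$
  General solution: $u(\xi, \tau) = \sum c_n \sin(n\xi) e^{-n^2 \tau/2}$
  Matching $u(\xi,0) = 3 \sin(\xi)$ term by term: $c_1=3$.
Hence $u(\xi,\tau) = 3 e^{-\tau/2} \sin(\xi)$.
Transform back: $w(\xi,\tau) = e^{-\xi}u(\xi,\tau)$.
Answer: $w(\xi, \tau) = 3 e^{-\tau/2} e^{-\xi} \sin(\xi)$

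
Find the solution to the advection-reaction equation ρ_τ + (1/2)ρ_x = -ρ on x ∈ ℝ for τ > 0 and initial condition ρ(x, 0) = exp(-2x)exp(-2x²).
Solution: Substitute ρ = exp(-2x)u.
Then ρ_x = exp(-2x)(u_x - 2u), ρ_τ = exp(-2x)u_τ; substituting and dividing by exp(-2x), the lower-order terms cancel: u_τ + (1/2)u_x = 0 (standard advection equation).
Data for u: u(x,0) = exp(2x)ρ(x,0) = exp(-2x²).
By characteristics (dx/dτ = 1/2), u(x,τ) = f(x - (1/2)τ) with f = u(·, 0).
So u(x,τ) = exp(-2(x - τ/2)²), and ρ(x,τ) = exp(-2x)u(x,τ).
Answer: ρ(x, τ) = exp(-2x)exp(-2(x - τ/2)²)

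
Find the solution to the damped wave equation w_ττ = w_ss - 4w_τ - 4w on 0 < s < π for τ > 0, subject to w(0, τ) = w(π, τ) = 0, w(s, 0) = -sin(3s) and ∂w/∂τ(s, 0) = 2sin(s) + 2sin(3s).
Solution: Substitute w = exp(-2τ)u, i.e. u = exp(2τ)w.
By the product rule, w_τ = exp(-2τ)(u_τ - 2u), w_ττ = exp(-2τ)(u_ττ - 4u_τ + 4u), w_ss = exp(-2τ)u_ss.
Substituting into the PDE and dividing by exp(-2τ): u_ττ - 4u_τ + 4u = u_ss - 4(u_τ - 2u) - 4u.
The lower-order terms cancel, leaving the standard wave equation u_ττ = u_ss.
Initial data for u: u(s,0) = w(s,0) = -sin(3s); u_τ(s,0) = w_τ(s,0) + 2w(s,0) = 2sin(s). The boundary conditions carry over: u(0,τ) = u(π,τ) = 0.
Solve for u:
  Using separation of variables u = X(s)T(τ):
  Eigenfunctions: sin(ns), n = 1, 2, 3, ...
  General solution: u(s, τ) = Σ [A_n cos(n τ) + B_n sin(n τ)] sin(ns)
  From u(s,0) = -sin(3s): A_3=-1. From u_τ(s,0) = 2sin(s), using u_τ(s,0) = Σ ω_n B_n sin(ns) with ω_n = n: B_1 = 2/1 = 2.
Hence u(s,τ) = 2sin(s)sin(τ) - sin(3s)cos(3τ).
Transform back: w(s,τ) = exp(-2τ)u(s,τ).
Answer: w(s, τ) = 2exp(-2τ)sin(s)sin(τ) - exp(-2τ)sin(3s)cos(3τ)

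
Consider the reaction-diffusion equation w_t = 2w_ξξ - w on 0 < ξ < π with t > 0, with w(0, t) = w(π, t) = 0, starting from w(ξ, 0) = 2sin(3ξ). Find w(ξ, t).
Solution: Substitute w = exp(-t)u, i.e. u = exp(t)w.
By the product rule, w_t = exp(-t)(u_t - u), w_ξξ = exp(-t)u_ξξ.
Substituting into the PDE and dividing by exp(-t): u_t - u = 2u_ξξ - u.
The lower-order terms cancel, leaving the standard heat equation u_t = 2u_ξξ.
Initial data for u: u(ξ,0) = w(ξ,0) = 2sin(3ξ). The boundary conditions carry over: u(0,t) = u(π,t) = 0.
Solve for u:
  Using separation of variables u = X(ξ)T(t):
  Eigenfunctions: sin(nξ), n = 1, 2, 3, ...
  General solution: u(ξ, t) = Σ c_n sin(nξ) exp(-2n² t)
  Matching u(ξ,0) = 2sin(3ξ) term by term: c_3=2.
Hence u(ξ,t) = 2exp(-18t)sin(3ξ).
Transform back: w(ξ,t) = exp(-t)u(ξ,t).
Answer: w(ξ, t) = 2exp(-19t)sin(3ξ)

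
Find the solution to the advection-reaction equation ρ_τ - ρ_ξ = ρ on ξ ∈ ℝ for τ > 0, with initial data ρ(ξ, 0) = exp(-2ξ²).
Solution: Substitute ρ = exp(τ)u.
Then ρ_τ = exp(τ)(u_τ + u), ρ_ξ = exp(τ)u_ξ; substituting and dividing by exp(τ), the lower-order terms cancel: u_τ - u_ξ = 0 (standard advection equation).
Data for u: u(ξ,0) = ρ(ξ,0) = exp(-2ξ²).
By characteristics (dξ/dτ = -1), u(ξ,τ) = f(ξ + τ) with f = u(·, 0).
So u(ξ,τ) = exp(-2(ξ + τ)²), and ρ(ξ,τ) = exp(τ)u(ξ,τ).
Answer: ρ(ξ, τ) = exp(τ)exp(-2(ξ + τ)²)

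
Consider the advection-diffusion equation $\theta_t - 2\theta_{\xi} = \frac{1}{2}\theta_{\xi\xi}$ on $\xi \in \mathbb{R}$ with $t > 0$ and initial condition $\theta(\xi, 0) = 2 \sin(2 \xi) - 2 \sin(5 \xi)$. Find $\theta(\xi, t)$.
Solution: Moving frame: $\eta = \xi + 2t$, $\sigma = t$, $\theta = u(\eta,\sigma)$, so $\theta_t = u_{\sigma} + 2u_{\eta}$ and $\theta_{\xi\xi} = u_{\eta\eta}$.
Hence $\theta_t - 2\theta_{\xi} = u_{\sigma}$ and the PDE becomes the heat equation $u_{\sigma} = \frac{1}{2}u_{\eta\eta}$ on $\eta \in \mathbb{R}$.
Initial data: $u(\eta,0) = \theta(\eta,0) = 2 \sin(2 \eta) - 2 \sin(5 \eta)$. Each mode $\sin(n\eta)$ decays as $e^{-n^2\sigma/2}$ on $\mathbb{R}$, so $u(\eta,\sigma) = \sum c_n e^{-n^2\sigma/2} \sin(n\eta)$ with $c_2=2, c_5=-2$: $u(\eta,\sigma) = 2 e^{-2 \sigma} \sin(2 \eta) - 2 e^{-25 \sigma/2} \sin(5 \eta)$.
Substituting back: $\theta(\xi,t) = u(\xi + 2t, t)$.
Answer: $\theta(\xi, t) = 2 e^{-2 t} \sin(2 \xi + 4 t) - 2 e^{-25 t/2} \sin(5 \xi + 10 t)$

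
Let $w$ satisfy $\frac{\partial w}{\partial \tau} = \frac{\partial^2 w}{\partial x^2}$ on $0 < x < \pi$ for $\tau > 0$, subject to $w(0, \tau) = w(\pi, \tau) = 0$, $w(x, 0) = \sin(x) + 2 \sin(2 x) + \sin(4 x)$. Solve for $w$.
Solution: Using separation of variables $w = X(x)T(\tau)$:
Eigenfunctions: $\sin(nx)$, $n = 1, 2, 3, \ldots$
General solution: $w(x, \tau) = \sum c_n \sin(nx) e^{-n^2 \tau}$
Matching $w(x,0) = \sin(x) + 2 \sin(2 x) + \sin(4 x)$ term by term: $c_1=1, c_2=2, c_4=1$.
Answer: $w(x, \tau) = e^{-\tau} \sin(x) + 2 e^{-4 \tau} \sin(2 x) + e^{-16 \tau} \sin(4 x)$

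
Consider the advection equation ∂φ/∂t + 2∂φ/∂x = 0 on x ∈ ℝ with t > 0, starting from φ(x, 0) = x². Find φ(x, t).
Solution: By characteristics (dx/dt = 2), φ(x,t) = f(x - 2t) with f = φ(·, 0).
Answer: φ(x, t) = 4t² - 4tx + x²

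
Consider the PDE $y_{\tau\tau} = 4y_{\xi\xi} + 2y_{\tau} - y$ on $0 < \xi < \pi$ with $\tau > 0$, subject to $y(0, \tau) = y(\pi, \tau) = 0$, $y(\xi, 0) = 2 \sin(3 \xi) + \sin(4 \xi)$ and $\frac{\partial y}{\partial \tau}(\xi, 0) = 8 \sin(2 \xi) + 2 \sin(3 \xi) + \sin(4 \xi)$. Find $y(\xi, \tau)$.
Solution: Substitute $y = e^{\tau}u$.
Then $y_{\tau} = e^{\tau}(u_{\tau} + u)$, $y_{\tau\tau} = e^{\tau}(u_{\tau\tau} + 2u_{\tau} + u)$, $y_{\xi\xi} = e^{\tau}u_{\xi\xi}$; substituting and dividing by $e^{\tau}$, the lower-order terms cancel: $u_{\tau\tau} = 4u_{\xi\xi}$ (standard wave equation).
Data for $u$: $u(\xi,0) = y(\xi,0) = 2 \sin(3 \xi) + \sin(4 \xi)$; $u_{\tau}(\xi,0) = y_{\tau}(\xi,0) - y(\xi,0) = 8 \sin(2 \xi)$. The boundary conditions carry over: $u(0,\tau) = u(\pi,\tau) = 0$.
Separating variables: $u = \sum [A_n \cos(\omega_n \tau) + B_n \sin(\omega_n \tau)] \sin(n\xi)$, $\omega_n = 2n$. From ICs ($B_n$ = velocity coefficient / $\omega_n$): $A_3=2, A_4=1, B_2=2$.
So $u(\xi,\tau) = 2 \sin(2 \xi) \sin(4 \tau) + 2 \sin(3 \xi) \cos(6 \tau) + \sin(4 \xi) \cos(8 \tau)$, and $y(\xi,\tau) = e^{\tau}u(\xi,\tau)$.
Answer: $y(\xi, \tau) = 2 e^{\tau} \sin(4 \tau) \sin(2 \xi) + 2 e^{\tau} \sin(3 \xi) \cos(6 \tau) + e^{\tau} \sin(4 \xi) \cos(8 \tau)$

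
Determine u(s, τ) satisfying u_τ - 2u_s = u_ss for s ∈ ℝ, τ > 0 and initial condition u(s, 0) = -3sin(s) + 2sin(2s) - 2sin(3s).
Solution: Change to a moving frame: let η = s + 2τ, σ = τ and write u(s,τ) = w(η,σ).
By the chain rule u_τ = w_σ + 2w_η, u_s = w_η, u_ss = w_ηη.
Then u_τ - 2u_s = w_σ: the advection term cancels and the PDE becomes the heat equation w_σ = w_ηη on η ∈ ℝ.
Initial data: w(η,0) = u(η,0) = -3sin(η) + 2sin(2η) - 2sin(3η).
On η ∈ ℝ each mode satisfies (sin(nη))″ = -n² sin(nη), so exp(-n²σ) sin(nη) solves the heat equation; by superposition w(η,σ) = Σ c_n exp(-n²σ) sin(nη).
Reading off the coefficients: c_1=-3, c_2=2, c_3=-2, so w(η,σ) = -3exp(-σ)sin(η) + 2exp(-4σ)sin(2η) - 2exp(-9σ)sin(3η).
Substituting back η = s + 2τ, σ = τ: u(s,τ) = w(s + 2τ, τ).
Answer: u(s, τ) = -3exp(-τ)sin(s + 2τ) + 2exp(-4τ)sin(2s + 4τ) - 2exp(-9τ)sin(3s + 6τ)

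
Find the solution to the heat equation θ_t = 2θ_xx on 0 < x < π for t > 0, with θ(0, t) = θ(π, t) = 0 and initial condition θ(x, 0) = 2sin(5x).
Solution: Using separation of variables θ = X(x)G(t):
Eigenfunctions: sin(nx), n = 1, 2, 3, ...
General solution: θ(x, t) = Σ c_n sin(nx) exp(-2n² t)
Matching θ(x,0) = 2sin(5x) term by term: c_5=2.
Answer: θ(x, t) = 2exp(-50t)sin(5x)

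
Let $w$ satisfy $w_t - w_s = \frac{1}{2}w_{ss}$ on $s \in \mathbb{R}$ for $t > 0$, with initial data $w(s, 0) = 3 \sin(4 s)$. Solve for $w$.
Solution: Change to a moving frame: let $\eta = s + t$, $\sigma = t$ and write $w(s,t) = u(\eta,\sigma)$.
By the chain rule $w_t = u_{\sigma} + u_{\eta}$, $w_s = u_{\eta}$, $w_{ss} = u_{\eta\eta}$.
Then $w_t - w_s = u_{\sigma}$: the advection term cancels and the PDE becomes the heat equation $u_{\sigma} = \frac{1}{2}u_{\eta\eta}$ on $\eta \in \mathbb{R}$.
Initial data: $u(\eta,0) = w(\eta,0) = 3 \sin(4 \eta)$.
On $\eta \in \mathbb{R}$ each mode satisfies $(\sin(n\eta))'' = -n^2 \sin(n\eta)$, so $e^{-n^2\sigma/2} \sin(n\eta)$ solves the heat equation; by superposition $u(\eta,\sigma) = \sum c_n e^{-n^2\sigma/2} \sin(n\eta)$.
Reading off the coefficients: $c_4=3$, so $u(\eta,\sigma) = 3 e^{-8 \sigma} \sin(4 \eta)$.
Substituting back $\eta = s + t$, $\sigma = t$: $w(s,t) = u(s + t, t)$.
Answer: $w(s, t) = 3 e^{-8 t} \sin(4 s + 4 t)$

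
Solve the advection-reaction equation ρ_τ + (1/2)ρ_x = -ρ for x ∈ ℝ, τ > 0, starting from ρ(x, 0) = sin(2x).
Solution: Substitute ρ = exp(-τ)u, i.e. u = exp(τ)ρ.
By the product rule, ρ_τ = exp(-τ)(u_τ - u), ρ_x = exp(-τ)u_x.
Substituting into the PDE and dividing by exp(-τ): u_τ - u + (1/2)u_x = -u.
The lower-order terms cancel, leaving the standard advection equation u_τ + (1/2)u_x = 0.
Initial data for u: u(x,0) = ρ(x,0) = sin(2x).
Solve for u:
  By method of characteristics (waves move right with speed 1/2):
  Along characteristics x - (1/2)τ = const, u is constant, so u(x,τ) = f(x - (1/2)τ) with f = u(·, 0).
Hence u(x,τ) = sin(2x - τ).
Transform back: ρ(x,τ) = exp(-τ)u(x,τ).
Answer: ρ(x, τ) = exp(-τ)sin(2x - τ)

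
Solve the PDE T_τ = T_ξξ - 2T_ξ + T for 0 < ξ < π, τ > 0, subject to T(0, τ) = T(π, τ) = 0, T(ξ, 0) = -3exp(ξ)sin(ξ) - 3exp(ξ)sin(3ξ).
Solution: Substitute T = exp(ξ)u.
Then T_ξ = exp(ξ)(u_ξ + u), T_ξξ = exp(ξ)(u_ξξ + 2u_ξ + u), T_τ = exp(ξ)u_τ; substituting and dividing by exp(ξ), the lower-order terms cancel: u_τ = u_ξξ (standard heat equation).
Data for u: u(ξ,0) = exp(-ξ)T(ξ,0) = -3sin(ξ) - 3sin(3ξ). The boundary conditions carry over: u(0,τ) = u(π,τ) = 0.
Separating variables: u = Σ c_n exp(-n²τ) sin(nξ). From u(ξ,0) = -3sin(ξ) - 3sin(3ξ): c_1=-3, c_3=-3.
So u(ξ,τ) = -3exp(-τ)sin(ξ) - 3exp(-9τ)sin(3ξ), and T(ξ,τ) = exp(ξ)u(ξ,τ).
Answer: T(ξ, τ) = -3exp(ξ)exp(-τ)sin(ξ) - 3exp(ξ)exp(-9τ)sin(3ξ)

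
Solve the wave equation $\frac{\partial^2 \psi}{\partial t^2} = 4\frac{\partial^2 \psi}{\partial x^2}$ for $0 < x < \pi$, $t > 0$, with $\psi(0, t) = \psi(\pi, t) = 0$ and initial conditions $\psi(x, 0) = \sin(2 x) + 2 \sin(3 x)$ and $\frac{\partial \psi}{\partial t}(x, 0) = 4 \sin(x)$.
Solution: Using separation of variables $\psi = X(x)T(t)$:
Eigenfunctions: $\sin(nx)$, $n = 1, 2, 3, \ldots$
General solution: $\psi(x, t) = \sum [A_n \cos(2n t) + B_n \sin(2n t)] \sin(nx)$
From $\psi(x,0) = \sin(2 x) + 2 \sin(3 x)$: $A_2=1, A_3=2$. From $\psi_t(x,0) = 4 \sin(x)$, using $\psi_t(x,0) = \sum \omega_n B_n \sin(nx)$ with $\omega_n = 2n$: $B_1 = 4/2 = 2$.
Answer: $\psi(x, t) = 2 \sin(2 t) \sin(x) + \sin(2 x) \cos(4 t) + 2 \sin(3 x) \cos(6 t)$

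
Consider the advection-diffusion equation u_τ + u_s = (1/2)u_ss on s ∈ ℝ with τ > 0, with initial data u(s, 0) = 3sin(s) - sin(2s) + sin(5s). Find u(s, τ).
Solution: Change to a moving frame: let η = s - τ, σ = τ and write u(s,τ) = w(η,σ).
By the chain rule u_τ = w_σ - w_η, u_s = w_η, u_ss = w_ηη.
Then u_τ + u_s = w_σ: the advection term cancels and the PDE becomes the heat equation w_σ = (1/2)w_ηη on η ∈ ℝ.
Initial data: w(η,0) = u(η,0) = 3sin(η) - sin(2η) + sin(5η).
On η ∈ ℝ each mode satisfies (sin(nη))″ = -n² sin(nη), so exp(-n²σ/2) sin(nη) solves the heat equation; by superposition w(η,σ) = Σ c_n exp(-n²σ/2) sin(nη).
Reading off the coefficients: c_1=3, c_2=-1, c_5=1, so w(η,σ) = -exp(-2σ)sin(2η) + 3exp(-σ/2)sin(η) + exp(-25σ/2)sin(5η).
Substituting back η = s - τ, σ = τ: u(s,τ) = w(s - τ, τ).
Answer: u(s, τ) = -exp(-2τ)sin(2s - 2τ) + 3exp(-τ/2)sin(s - τ) + exp(-25τ/2)sin(5s - 5τ)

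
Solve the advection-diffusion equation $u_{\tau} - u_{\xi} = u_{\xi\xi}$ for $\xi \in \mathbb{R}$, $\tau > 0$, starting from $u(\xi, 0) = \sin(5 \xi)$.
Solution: Moving frame: $\eta = \xi + \tau$, $\sigma = \tau$, $u = w(\eta,\sigma)$, so $u_{\tau} = w_{\sigma} + w_{\eta}$ and $u_{\xi\xi} = w_{\eta\eta}$.
Hence $u_{\tau} - u_{\xi} = w_{\sigma}$ and the PDE becomes the heat equation $w_{\sigma} = w_{\eta\eta}$ on $\eta \in \mathbb{R}$.
Initial data: $w(\eta,0) = u(\eta,0) = \sin(5 \eta)$. Each mode $\sin(n\eta)$ decays as $e^{-n^2\sigma}$ on $\mathbb{R}$, so $w(\eta,\sigma) = \sum c_n e^{-n^2\sigma} \sin(n\eta)$ with $c_5=1$: $w(\eta,\sigma) = e^{-25 \sigma} \sin(5 \eta)$.
Substituting back: $u(\xi,\tau) = w(\xi + \tau, \tau)$.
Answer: $u(\xi, \tau) = e^{-25 \tau} \sin(5 \tau + 5 \xi)$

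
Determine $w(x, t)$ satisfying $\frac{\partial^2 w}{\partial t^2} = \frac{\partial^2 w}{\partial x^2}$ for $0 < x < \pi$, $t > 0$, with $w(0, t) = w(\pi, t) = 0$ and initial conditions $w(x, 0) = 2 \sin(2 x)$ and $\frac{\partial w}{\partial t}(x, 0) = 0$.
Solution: Separating variables: $w = \sum [A_n \cos(\omega_n t) + B_n \sin(\omega_n t)] \sin(nx)$, $\omega_n = n$. From ICs: $A_2=2$.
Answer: $w(x, t) = 2 \sin(2 x) \cos(2 t)$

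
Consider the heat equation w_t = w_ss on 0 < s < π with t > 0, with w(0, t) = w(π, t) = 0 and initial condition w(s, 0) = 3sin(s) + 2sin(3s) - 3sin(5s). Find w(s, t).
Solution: Using separation of variables w = X(s)T(t):
Eigenfunctions: sin(ns), n = 1, 2, 3, ...
General solution: w(s, t) = Σ c_n sin(ns) exp(-n² t)
Matching w(s,0) = 3sin(s) + 2sin(3s) - 3sin(5s) term by term: c_1=3, c_3=2, c_5=-3.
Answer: w(s, t) = 3exp(-t)sin(s) + 2exp(-9t)sin(3s) - 3exp(-25t)sin(5s)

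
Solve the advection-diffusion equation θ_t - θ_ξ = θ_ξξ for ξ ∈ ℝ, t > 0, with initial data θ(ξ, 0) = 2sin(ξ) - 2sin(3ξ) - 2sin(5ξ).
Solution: Change to a moving frame: let η = ξ + t, σ = t and write θ(ξ,t) = u(η,σ).
By the chain rule θ_t = u_σ + u_η, θ_ξ = u_η, θ_ξξ = u_ηη.
Then θ_t - θ_ξ = u_σ: the advection term cancels and the PDE becomes the heat equation u_σ = u_ηη on η ∈ ℝ.
Initial data: u(η,0) = θ(η,0) = 2sin(η) - 2sin(3η) - 2sin(5η).
On η ∈ ℝ each mode satisfies (sin(nη))″ = -n² sin(nη), so exp(-n²σ) sin(nη) solves the heat equation; by superposition u(η,σ) = Σ c_n exp(-n²σ) sin(nη).
Reading off the coefficients: c_1=2, c_3=-2, c_5=-2, so u(η,σ) = 2exp(-σ)sin(η) - 2exp(-9σ)sin(3η) - 2exp(-25σ)sin(5η).
Substituting back η = ξ + t, σ = t: θ(ξ,t) = u(ξ + t, t).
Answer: θ(ξ, t) = 2exp(-t)sin(t + ξ) - 2exp(-9t)sin(3t + 3ξ) - 2exp(-25t)sin(5t + 5ξ)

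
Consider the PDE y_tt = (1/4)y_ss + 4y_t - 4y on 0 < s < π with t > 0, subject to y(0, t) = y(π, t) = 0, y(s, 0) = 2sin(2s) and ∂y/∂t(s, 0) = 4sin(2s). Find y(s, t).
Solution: Substitute y = exp(2t)u, i.e. u = exp(-2t)y.
By the product rule, y_t = exp(2t)(u_t + 2u), y_tt = exp(2t)(u_tt + 4u_t + 4u), y_ss = exp(2t)u_ss.
Substituting into the PDE and dividing by exp(2t): u_tt + 4u_t + 4u = (1/4)u_ss + 4(u_t + 2u) - 4u.
The lower-order terms cancel, leaving the standard wave equation u_tt = (1/4)u_ss.
Initial data for u: u(s,0) = y(s,0) = 2sin(2s); u_t(s,0) = y_t(s,0) - 2y(s,0) = 0. The boundary conditions carry over: u(0,t) = u(π,t) = 0.
Solve for u:
  Using separation of variables u = X(s)T(t):
  Eigenfunctions: sin(ns), n = 1, 2, 3, ...
  General solution: u(s, t) = Σ [A_n cos(n t/2) + B_n sin(n t/2)] sin(ns)
  From u(s,0) = 2sin(2s): A_2=2. From u_t(s,0) = 0: all B_n = 0.
Hence u(s,t) = 2sin(2s)cos(t).
Transform back: y(s,t) = exp(2t)u(s,t).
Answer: y(s, t) = 2exp(2t)sin(2s)cos(t)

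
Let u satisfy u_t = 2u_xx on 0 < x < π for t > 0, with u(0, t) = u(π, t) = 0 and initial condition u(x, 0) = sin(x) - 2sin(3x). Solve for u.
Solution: Using separation of variables u = X(x)T(t):
Eigenfunctions: sin(nx), n = 1, 2, 3, ...
General solution: u(x, t) = Σ c_n sin(nx) exp(-2n² t)
Matching u(x,0) = sin(x) - 2sin(3x) term by term: c_1=1, c_3=-2.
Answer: u(x, t) = exp(-2t)sin(x) - 2exp(-18t)sin(3x)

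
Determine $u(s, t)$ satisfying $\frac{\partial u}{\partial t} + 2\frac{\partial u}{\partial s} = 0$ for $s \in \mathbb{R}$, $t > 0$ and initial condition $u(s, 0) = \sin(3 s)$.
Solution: By characteristics ($ds/dt = 2$), $u(s,t) = f(s - 2t)$ with $f = u( \cdot , 0)$.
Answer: $u(s, t) = \sin(3 s - 6 t)$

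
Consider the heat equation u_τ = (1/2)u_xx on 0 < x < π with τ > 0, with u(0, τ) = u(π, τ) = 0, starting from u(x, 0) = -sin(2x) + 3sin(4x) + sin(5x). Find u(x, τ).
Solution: Separating variables: u = Σ c_n exp(-n²τ/2) sin(nx). From u(x,0) = -sin(2x) + 3sin(4x) + sin(5x): c_2=-1, c_4=3, c_5=1.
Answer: u(x, τ) = -exp(-2τ)sin(2x) + 3exp(-8τ)sin(4x) + exp(-25τ/2)sin(5x)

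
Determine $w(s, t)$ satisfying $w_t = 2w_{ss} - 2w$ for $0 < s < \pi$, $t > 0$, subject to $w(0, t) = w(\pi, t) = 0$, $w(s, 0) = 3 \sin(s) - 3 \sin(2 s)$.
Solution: Substitute $w = e^{-2t}u$.
Then $w_t = e^{-2t}(u_t - 2u)$, $w_{ss} = e^{-2t}u_{ss}$; substituting and dividing by $e^{-2t}$, the lower-order terms cancel: $u_t = 2u_{ss}$ (standard heat equation).
Data for $u$: $u(s,0) = w(s,0) = 3 \sin(s) - 3 \sin(2 s)$. The boundary conditions carry over: $u(0,t) = u(\pi,t) = 0$.
Separating variables: $u = \sum c_n e^{-2n^2t} \sin(ns)$. From $u(s,0) = 3 \sin(s) - 3 \sin(2 s)$: $c_1=3, c_2=-3$.
So $u(s,t) = 3 e^{-2 t} \sin(s) - 3 e^{-8 t} \sin(2 s)$, and $w(s,t) = e^{-2t}u(s,t)$.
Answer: $w(s, t) = 3 e^{-4 t} \sin(s) - 3 e^{-10 t} \sin(2 s)$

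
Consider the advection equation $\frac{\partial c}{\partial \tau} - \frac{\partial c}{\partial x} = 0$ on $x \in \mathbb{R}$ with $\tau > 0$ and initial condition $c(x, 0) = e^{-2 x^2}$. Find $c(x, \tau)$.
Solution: By method of characteristics (waves move left with speed 1):
Along characteristics $x + \tau =$ const, $c$ is constant, so $c(x,\tau) = f(x + \tau)$ with $f = c( \cdot , 0)$.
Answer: $c(x, \tau) = e^{-2 (\tau + x)^2}$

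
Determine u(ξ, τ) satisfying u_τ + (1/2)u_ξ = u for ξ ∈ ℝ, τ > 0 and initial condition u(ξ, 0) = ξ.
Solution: Substitute u = exp(τ)w.
Then u_τ = exp(τ)(w_τ + w), u_ξ = exp(τ)w_ξ; substituting and dividing by exp(τ), the lower-order terms cancel: w_τ + (1/2)w_ξ = 0 (standard advection equation).
Data for w: w(ξ,0) = u(ξ,0) = ξ.
By characteristics (dξ/dτ = 1/2), w(ξ,τ) = f(ξ - (1/2)τ) with f = w(·, 0).
So w(ξ,τ) = ξ - (1/2)τ, and u(ξ,τ) = exp(τ)w(ξ,τ).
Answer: u(ξ, τ) = ξexp(τ) - (1/2)τexp(τ)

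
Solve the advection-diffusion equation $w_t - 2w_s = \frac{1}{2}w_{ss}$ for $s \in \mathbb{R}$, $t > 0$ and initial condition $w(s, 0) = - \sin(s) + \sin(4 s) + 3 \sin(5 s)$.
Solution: Moving frame: $\eta = s + 2t$, $\sigma = t$, $w = u(\eta,\sigma)$, so $w_t = u_{\sigma} + 2u_{\eta}$ and $w_{ss} = u_{\eta\eta}$.
Hence $w_t - 2w_s = u_{\sigma}$ and the PDE becomes the heat equation $u_{\sigma} = \frac{1}{2}u_{\eta\eta}$ on $\eta \in \mathbb{R}$.
Initial data: $u(\eta,0) = w(\eta,0) = - \sin(\eta) + \sin(4 \eta) + 3 \sin(5 \eta)$. Each mode $\sin(n\eta)$ decays as $e^{-n^2\sigma/2}$ on $\mathbb{R}$, so $u(\eta,\sigma) = \sum c_n e^{-n^2\sigma/2} \sin(n\eta)$ with $c_1=-1, c_4=1, c_5=3$: $u(\eta,\sigma) = e^{-8 \sigma} \sin(4 \eta) - e^{-\sigma/2} \sin(\eta) + 3 e^{-25 \sigma/2} \sin(5 \eta)$.
Substituting back: $w(s,t) = u(s + 2t, t)$.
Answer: $w(s, t) = e^{-8 t} \sin(4 s + 8 t) -  e^{-t/2} \sin(s + 2 t) + 3 e^{-25 t/2} \sin(5 s + 10 t)$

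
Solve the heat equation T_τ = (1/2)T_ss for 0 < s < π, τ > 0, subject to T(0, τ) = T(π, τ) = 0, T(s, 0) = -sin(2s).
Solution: Separating variables: T = Σ c_n exp(-n²τ/2) sin(ns). From T(s,0) = -sin(2s): c_2=-1.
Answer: T(s, τ) = -exp(-2τ)sin(2s)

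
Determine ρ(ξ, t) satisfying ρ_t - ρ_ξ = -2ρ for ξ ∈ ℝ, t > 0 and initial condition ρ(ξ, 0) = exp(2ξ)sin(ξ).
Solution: Substitute ρ = exp(2ξ)u.
Then ρ_ξ = exp(2ξ)(u_ξ + 2u), ρ_t = exp(2ξ)u_t; substituting and dividing by exp(2ξ), the lower-order terms cancel: u_t - u_ξ = 0 (standard advection equation).
Data for u: u(ξ,0) = exp(-2ξ)ρ(ξ,0) = sin(ξ).
By characteristics (dξ/dt = -1), u(ξ,t) = f(ξ + t) with f = u(·, 0).
So u(ξ,t) = sin(t + ξ), and ρ(ξ,t) = exp(2ξ)u(ξ,t).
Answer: ρ(ξ, t) = exp(2ξ)sin(t + ξ)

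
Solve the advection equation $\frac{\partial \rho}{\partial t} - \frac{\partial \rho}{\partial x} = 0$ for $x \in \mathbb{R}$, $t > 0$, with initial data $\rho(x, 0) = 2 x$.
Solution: By method of characteristics (waves move left with speed 1):
Along characteristics $x + t =$ const, $\rho$ is constant, so $\rho(x,t) = f(x + t)$ with $f = \rho( \cdot , 0)$.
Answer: $\rho(x, t) = 2 t + 2 x$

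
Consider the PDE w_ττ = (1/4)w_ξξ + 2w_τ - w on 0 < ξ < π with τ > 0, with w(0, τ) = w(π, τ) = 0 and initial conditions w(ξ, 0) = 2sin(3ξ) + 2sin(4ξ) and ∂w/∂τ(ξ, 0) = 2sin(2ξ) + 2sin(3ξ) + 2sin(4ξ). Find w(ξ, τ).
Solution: Substitute w = exp(τ)u, i.e. u = exp(-τ)w.
By the product rule, w_τ = exp(τ)(u_τ + u), w_ττ = exp(τ)(u_ττ + 2u_τ + u), w_ξξ = exp(τ)u_ξξ.
Substituting into the PDE and dividing by exp(τ): u_ττ + 2u_τ + u = (1/4)u_ξξ + 2(u_τ + u) - u.
The lower-order terms cancel, leaving the standard wave equation u_ττ = (1/4)u_ξξ.
Initial data for u: u(ξ,0) = w(ξ,0) = 2sin(3ξ) + 2sin(4ξ); u_τ(ξ,0) = w_τ(ξ,0) - w(ξ,0) = 2sin(2ξ). The boundary conditions carry over: u(0,τ) = u(π,τ) = 0.
Solve for u:
  Using separation of variables u = X(ξ)T(τ):
  Eigenfunctions: sin(nξ), n = 1, 2, 3, ...
  General solution: u(ξ, τ) = Σ [A_n cos(n τ/2) + B_n sin(n τ/2)] sin(nξ)
  From u(ξ,0) = 2sin(3ξ) + 2sin(4ξ): A_3=2, A_4=2. From u_τ(ξ,0) = 2sin(2ξ), using u_τ(ξ,0) = Σ ω_n B_n sin(nξ) with ω_n = n/2: B_2 = 2/1 = 2.
Hence u(ξ,τ) = 2sin(2ξ)sin(τ) + 2sin(3ξ)cos(3τ/2) + 2sin(4ξ)cos(2τ).
Transform back: w(ξ,τ) = exp(τ)u(ξ,τ).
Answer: w(ξ, τ) = 2exp(τ)sin(2ξ)sin(τ) + 2exp(τ)sin(3ξ)cos(3τ/2) + 2exp(τ)sin(4ξ)cos(2τ)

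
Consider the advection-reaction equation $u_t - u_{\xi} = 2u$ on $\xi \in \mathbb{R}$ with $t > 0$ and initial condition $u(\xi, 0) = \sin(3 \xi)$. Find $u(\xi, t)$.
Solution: Substitute $u = e^{2t}w$, i.e. $w = e^{-2t}u$.
By the product rule, $u_t = e^{2t}(w_t + 2w)$, $u_{\xi} = e^{2t}w_{\xi}$.
Substituting into the PDE and dividing by $e^{2t}$: $w_t + 2w - w_{\xi} = 2w$.
The lower-order terms cancel, leaving the standard advection equation $w_t - w_{\xi} = 0$.
Initial data for $w$: $w(\xi,0) = u(\xi,0) = \sin(3 \xi)$.
Solve for $w$:
  By method of characteristics (waves move left with speed 1):
  Along characteristics $\xi + t =$ const, $w$ is constant, so $w(\xi,t) = f(\xi + t)$ with $f = w( \cdot , 0)$.
Hence $w(\xi,t) = \sin(3 t + 3 \xi)$.
Transform back: $u(\xi,t) = e^{2t}w(\xi,t)$.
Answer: $u(\xi, t) = e^{2 t} \sin(3 \xi + 3 t)$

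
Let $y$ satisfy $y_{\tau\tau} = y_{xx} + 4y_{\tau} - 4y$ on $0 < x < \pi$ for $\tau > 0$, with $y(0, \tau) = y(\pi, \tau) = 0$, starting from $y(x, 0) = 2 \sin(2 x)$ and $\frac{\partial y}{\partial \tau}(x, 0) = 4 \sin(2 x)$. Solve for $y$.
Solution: Substitute $y = e^{2\tau}u$, i.e. $u = e^{-2\tau}y$.
By the product rule, $y_{\tau} = e^{2\tau}(u_{\tau} + 2u)$, $y_{\tau\tau} = e^{2\tau}(u_{\tau\tau} + 4u_{\tau} + 4u)$, $y_{xx} = e^{2\tau}u_{xx}$.
Substituting into the PDE and dividing by $e^{2\tau}$: $u_{\tau\tau} + 4u_{\tau} + 4u = u_{xx} + 4(u_{\tau} + 2u) - 4u$.
The lower-order terms cancel, leaving the standard wave equation $u_{\tau\tau} = u_{xx}$.
Initial data for $u$: $u(x,0) = y(x,0) = 2 \sin(2 x)$; $u_{\tau}(x,0) = y_{\tau}(x,0) - 2y(x,0) = 0$. The boundary conditions carry over: $u(0,\tau) = u(\pi,\tau) = 0$.
Solve for $u$:
  Using separation of variables $u = X(x)T(\tau)$:
  Eigenfunctions: $\sin(nx)$, $n = 1, 2, 3, \ldots$
  General solution: $u(x, \tau) = \sum [A_n \cos(n \tau) + B_n \sin(n \tau)] \sin(nx)$
  From $u(x,0) = 2 \sin(2 x)$: $A_2=2$. From $u_{\tau}(x,0) = 0$: all $B_n = 0$.
Hence $u(x,\tau) = 2 \sin(2 x) \cos(2 \tau)$.
Transform back: $y(x,\tau) = e^{2\tau}u(x,\tau)$.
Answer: $y(x, \tau) = 2 e^{2 \tau} \sin(2 x) \cos(2 \tau)$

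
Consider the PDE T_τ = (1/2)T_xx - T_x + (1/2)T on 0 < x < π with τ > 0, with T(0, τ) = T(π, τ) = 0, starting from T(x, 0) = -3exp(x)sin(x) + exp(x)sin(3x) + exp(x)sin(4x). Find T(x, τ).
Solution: Substitute T = exp(x)u.
Then T_x = exp(x)(u_x + u), T_xx = exp(x)(u_xx + 2u_x + u), T_τ = exp(x)u_τ; substituting and dividing by exp(x), the lower-order terms cancel: u_τ = (1/2)u_xx (standard heat equation).
Data for u: u(x,0) = exp(-x)T(x,0) = -3sin(x) + sin(3x) + sin(4x). The boundary conditions carry over: u(0,τ) = u(π,τ) = 0.
Separating variables: u = Σ c_n exp(-n²τ/2) sin(nx). From u(x,0) = -3sin(x) + sin(3x) + sin(4x): c_1=-3, c_3=1, c_4=1.
So u(x,τ) = exp(-8τ)sin(4x) - 3exp(-τ/2)sin(x) + exp(-9τ/2)sin(3x), and T(x,τ) = exp(x)u(x,τ).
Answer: T(x, τ) = exp(x)exp(-8τ)sin(4x) - 3exp(x)exp(-τ/2)sin(x) + exp(x)exp(-9τ/2)sin(3x)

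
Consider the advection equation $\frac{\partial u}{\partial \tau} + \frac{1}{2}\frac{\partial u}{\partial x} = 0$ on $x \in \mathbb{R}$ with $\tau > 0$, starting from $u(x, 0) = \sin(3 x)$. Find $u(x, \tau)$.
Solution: By characteristics ($dx/d\tau = 1/2$), $u(x,\tau) = f(x - \frac{1}{2}\tau)$ with $f = u( \cdot , 0)$.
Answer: $u(x, \tau) = - \sin(3 \tau/2 - 3 x)$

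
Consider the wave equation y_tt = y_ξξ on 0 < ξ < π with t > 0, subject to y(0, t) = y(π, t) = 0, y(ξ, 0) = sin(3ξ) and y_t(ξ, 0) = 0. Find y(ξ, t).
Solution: Separating variables: y = Σ [A_n cos(ω_n t) + B_n sin(ω_n t)] sin(nξ), ω_n = n. From ICs: A_3=1.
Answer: y(ξ, t) = sin(3ξ)cos(3t)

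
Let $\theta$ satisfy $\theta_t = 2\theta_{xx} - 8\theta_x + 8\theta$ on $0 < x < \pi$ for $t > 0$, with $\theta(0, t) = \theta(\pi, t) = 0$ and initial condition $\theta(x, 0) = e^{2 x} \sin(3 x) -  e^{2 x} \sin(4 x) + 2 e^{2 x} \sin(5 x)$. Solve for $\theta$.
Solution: Substitute $\theta = e^{2x}u$, i.e. $u = e^{-2x}\theta$.
By the product rule, $\theta_x = e^{2x}(u_x + 2u)$, $\theta_{xx} = e^{2x}(u_{xx} + 4u_x + 4u)$, $\theta_t = e^{2x}u_t$.
Substituting into the PDE and dividing by $e^{2x}$: $u_t = 2(u_{xx} + 4u_x + 4u) - 8(u_x + 2u) + 8u$.
The lower-order terms cancel, leaving the standard heat equation $u_t = 2u_{xx}$.
Initial data for $u$: $u(x,0) = e^{-2x}\theta(x,0) = \sin(3 x) - \sin(4 x) + 2 \sin(5 x)$. The boundary conditions carry over: $u(0,t) = u(\pi,t) = 0$.
Solve for $u$:
  Using separation of variables $u = X(x)G(t)$:
  Eigenfunctions: $\sin(nx)$, $n = 1, 2, 3, \ldots$
  General solution: $u(x, t) = \sum c_n \sin(nx) e^{-2n^2 t}$
  Matching $u(x,0) = \sin(3 x) - \sin(4 x) + 2 \sin(5 x)$ term by term: $c_3=1, c_4=-1, c_5=2$.
Hence $u(x,t) = e^{-18 t} \sin(3 x) - e^{-32 t} \sin(4 x) + 2 e^{-50 t} \sin(5 x)$.
Transform back: $\theta(x,t) = e^{2x}u(x,t)$.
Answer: $\theta(x, t) = e^{-18 t} e^{2 x} \sin(3 x) -  e^{-32 t} e^{2 x} \sin(4 x) + 2 e^{-50 t} e^{2 x} \sin(5 x)$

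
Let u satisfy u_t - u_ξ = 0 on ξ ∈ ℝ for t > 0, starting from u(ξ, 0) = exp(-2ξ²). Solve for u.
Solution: By method of characteristics (waves move left with speed 1):
Along characteristics ξ + t = const, u is constant, so u(ξ,t) = f(ξ + t) with f = u(·, 0).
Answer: u(ξ, t) = exp(-2(t + ξ)²)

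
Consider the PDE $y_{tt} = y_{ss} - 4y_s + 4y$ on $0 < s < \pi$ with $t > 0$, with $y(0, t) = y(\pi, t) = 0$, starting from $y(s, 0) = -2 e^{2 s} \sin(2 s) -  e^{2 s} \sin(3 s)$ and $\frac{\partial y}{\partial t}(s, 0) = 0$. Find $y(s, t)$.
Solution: Substitute $y = e^{2s}u$, i.e. $u = e^{-2s}y$.
By the product rule, $y_s = e^{2s}(u_s + 2u)$, $y_{ss} = e^{2s}(u_{ss} + 4u_s + 4u)$, $y_{tt} = e^{2s}u_{tt}$.
Substituting into the PDE and dividing by $e^{2s}$: $u_{tt} = (u_{ss} + 4u_s + 4u) - 4(u_s + 2u) + 4u$.
The lower-order terms cancel, leaving the standard wave equation $u_{tt} = u_{ss}$.
Initial data for $u$: $u(s,0) = e^{-2s}y(s,0) = -2 \sin(2 s) - \sin(3 s)$; $u_t(s,0) = e^{-2s}y_t(s,0) = 0$. The boundary conditions carry over: $u(0,t) = u(\pi,t) = 0$.
Solve for $u$:
  Using separation of variables $u = X(s)T(t)$:
  Eigenfunctions: $\sin(ns)$, $n = 1, 2, 3, \ldots$
  General solution: $u(s, t) = \sum [A_n \cos(n t) + B_n \sin(n t)] \sin(ns)$
  From $u(s,0) = -2 \sin(2 s) - \sin(3 s)$: $A_2=-2, A_3=-1$. From $u_t(s,0) = 0$: all $B_n = 0$.
Hence $u(s,t) = -2 \sin(2 s) \cos(2 t) - \sin(3 s) \cos(3 t)$.
Transform back: $y(s,t) = e^{2s}u(s,t)$.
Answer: $y(s, t) = -2 e^{2 s} \sin(2 s) \cos(2 t) -  e^{2 s} \sin(3 s) \cos(3 t)$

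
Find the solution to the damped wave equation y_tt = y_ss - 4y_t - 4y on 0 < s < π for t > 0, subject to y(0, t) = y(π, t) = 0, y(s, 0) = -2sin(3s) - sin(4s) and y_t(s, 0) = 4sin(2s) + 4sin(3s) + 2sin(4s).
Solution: Substitute y = exp(-2t)u, i.e. u = exp(2t)y.
By the product rule, y_t = exp(-2t)(u_t - 2u), y_tt = exp(-2t)(u_tt - 4u_t + 4u), y_ss = exp(-2t)u_ss.
Substituting into the PDE and dividing by exp(-2t): u_tt - 4u_t + 4u = u_ss - 4(u_t - 2u) - 4u.
The lower-order terms cancel, leaving the standard wave equation u_tt = u_ss.
Initial data for u: u(s,0) = y(s,0) = -2sin(3s) - sin(4s); u_t(s,0) = y_t(s,0) + 2y(s,0) = 4sin(2s). The boundary conditions carry over: u(0,t) = u(π,t) = 0.
Solve for u:
  Using separation of variables u = X(s)T(t):
  Eigenfunctions: sin(ns), n = 1, 2, 3, ...
  General solution: u(s, t) = Σ [A_n cos(n t) + B_n sin(n t)] sin(ns)
  From u(s,0) = -2sin(3s) - sin(4s): A_3=-2, A_4=-1. From u_t(s,0) = 4sin(2s), using u_t(s,0) = Σ ω_n B_n sin(ns) with ω_n = n: B_2 = 4/2 = 2.
Hence u(s,t) = 2sin(2s)sin(2t) - 2sin(3s)cos(3t) - sin(4s)cos(4t).
Transform back: y(s,t) = exp(-2t)u(s,t).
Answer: y(s, t) = 2exp(-2t)sin(2s)sin(2t) - 2exp(-2t)sin(3s)cos(3t) - exp(-2t)sin(4s)cos(4t)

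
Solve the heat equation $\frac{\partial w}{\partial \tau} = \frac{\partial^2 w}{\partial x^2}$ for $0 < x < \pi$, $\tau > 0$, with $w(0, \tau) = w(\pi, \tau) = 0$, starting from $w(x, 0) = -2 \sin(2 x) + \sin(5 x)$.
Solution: Using separation of variables $w = X(x)T(\tau)$:
Eigenfunctions: $\sin(nx)$, $n = 1, 2, 3, \ldots$
General solution: $w(x, \tau) = \sum c_n \sin(nx) e^{-n^2 \tau}$
Matching $w(x,0) = -2 \sin(2 x) + \sin(5 x)$ term by term: $c_2=-2, c_5=1$.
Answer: $w(x, \tau) = -2 e^{-4 \tau} \sin(2 x) + e^{-25 \tau} \sin(5 x)$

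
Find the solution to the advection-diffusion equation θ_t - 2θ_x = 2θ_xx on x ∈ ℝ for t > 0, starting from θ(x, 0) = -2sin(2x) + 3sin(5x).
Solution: Moving frame: η = x + 2t, σ = t, θ = u(η,σ), so θ_t = u_σ + 2u_η and θ_xx = u_ηη.
Hence θ_t - 2θ_x = u_σ and the PDE becomes the heat equation u_σ = 2u_ηη on η ∈ ℝ.
Initial data: u(η,0) = θ(η,0) = -2sin(2η) + 3sin(5η). Each mode sin(nη) decays as exp(-2n²σ) on ℝ, so u(η,σ) = Σ c_n exp(-2n²σ) sin(nη) with c_2=-2, c_5=3: u(η,σ) = -2exp(-8σ)sin(2η) + 3exp(-50σ)sin(5η).
Substituting back: θ(x,t) = u(x + 2t, t).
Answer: θ(x, t) = -2exp(-8t)sin(4t + 2x) + 3exp(-50t)sin(10t + 5x)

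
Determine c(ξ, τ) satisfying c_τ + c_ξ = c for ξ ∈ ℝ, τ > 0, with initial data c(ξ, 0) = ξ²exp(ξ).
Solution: Substitute c = exp(ξ)u.
Then c_ξ = exp(ξ)(u_ξ + u), c_τ = exp(ξ)u_τ; substituting and dividing by exp(ξ), the lower-order terms cancel: u_τ + u_ξ = 0 (standard advection equation).
Data for u: u(ξ,0) = exp(-ξ)c(ξ,0) = ξ².
By characteristics (dξ/dτ = 1), u(ξ,τ) = f(ξ - τ) with f = u(·, 0).
So u(ξ,τ) = ξ² - 2ξτ + τ², and c(ξ,τ) = exp(ξ)u(ξ,τ).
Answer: c(ξ, τ) = ξ²exp(ξ) - 2ξτexp(ξ) + τ²exp(ξ)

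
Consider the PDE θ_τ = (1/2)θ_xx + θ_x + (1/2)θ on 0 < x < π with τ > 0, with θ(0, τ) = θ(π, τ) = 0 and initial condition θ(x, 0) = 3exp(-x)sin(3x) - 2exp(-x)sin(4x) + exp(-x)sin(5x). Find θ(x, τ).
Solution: Substitute θ = exp(-x)u.
Then θ_x = exp(-x)(u_x - u), θ_xx = exp(-x)(u_xx - 2u_x + u), θ_τ = exp(-x)u_τ; substituting and dividing by exp(-x), the lower-order terms cancel: u_τ = (1/2)u_xx (standard heat equation).
Data for u: u(x,0) = exp(x)θ(x,0) = 3sin(3x) - 2sin(4x) + sin(5x). The boundary conditions carry over: u(0,τ) = u(π,τ) = 0.
Separating variables: u = Σ c_n exp(-n²τ/2) sin(nx). From u(x,0) = 3sin(3x) - 2sin(4x) + sin(5x): c_3=3, c_4=-2, c_5=1.
So u(x,τ) = -2exp(-8τ)sin(4x) + 3exp(-9τ/2)sin(3x) + exp(-25τ/2)sin(5x), and θ(x,τ) = exp(-x)u(x,τ).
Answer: θ(x, τ) = -2exp(-x)exp(-8τ)sin(4x) + 3exp(-x)exp(-9τ/2)sin(3x) + exp(-x)exp(-25τ/2)sin(5x)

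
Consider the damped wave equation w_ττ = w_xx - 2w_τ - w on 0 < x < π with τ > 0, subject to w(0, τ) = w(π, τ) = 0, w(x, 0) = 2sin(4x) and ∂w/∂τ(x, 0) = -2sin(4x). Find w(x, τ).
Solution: Substitute w = exp(-τ)u, i.e. u = exp(τ)w.
By the product rule, w_τ = exp(-τ)(u_τ - u), w_ττ = exp(-τ)(u_ττ - 2u_τ + u), w_xx = exp(-τ)u_xx.
Substituting into the PDE and dividing by exp(-τ): u_ττ - 2u_τ + u = u_xx - 2(u_τ - u) - u.
The lower-order terms cancel, leaving the standard wave equation u_ττ = u_xx.
Initial data for u: u(x,0) = w(x,0) = 2sin(4x); u_τ(x,0) = w_τ(x,0) + w(x,0) = 0. The boundary conditions carry over: u(0,τ) = u(π,τ) = 0.
Solve for u:
  Using separation of variables u = X(x)T(τ):
  Eigenfunctions: sin(nx), n = 1, 2, 3, ...
  General solution: u(x, τ) = Σ [A_n cos(n τ) + B_n sin(n τ)] sin(nx)
  From u(x,0) = 2sin(4x): A_4=2. From u_τ(x,0) = 0: all B_n = 0.
Hence u(x,τ) = 2sin(4x)cos(4τ).
Transform back: w(x,τ) = exp(-τ)u(x,τ).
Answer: w(x, τ) = 2exp(-τ)sin(4x)cos(4τ)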